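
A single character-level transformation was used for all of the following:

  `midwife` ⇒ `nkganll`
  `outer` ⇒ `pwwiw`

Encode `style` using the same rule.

In midwife: m→n is +1, i→k is +2, d→g is +3, w→a is +4 — the shift increases by 1 each position. Letter i (0-indexed) is shifted by i+1, so successive shifts are 1, 2, 3, ….
For style: s+1=t, t+2=v, y+3=b, l+4=p, e+5=j.

tvbpj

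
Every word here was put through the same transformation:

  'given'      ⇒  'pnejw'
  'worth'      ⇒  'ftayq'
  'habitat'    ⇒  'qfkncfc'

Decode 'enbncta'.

Shifts by position in given: pos 0: g→p (+9), pos 1: i→n (+5), pos 2: v→e (+9), pos 3: e→j (+5) — repeating every 2. It's a Vigenère-style cipher with numeric key [9,5]: position i shifts by key[i mod 2].
Reversing it on enbncta: e−9=v, n−5=i, b−9=s, n−5=i, c−9=t, t−5=o, a−9=r.

visitor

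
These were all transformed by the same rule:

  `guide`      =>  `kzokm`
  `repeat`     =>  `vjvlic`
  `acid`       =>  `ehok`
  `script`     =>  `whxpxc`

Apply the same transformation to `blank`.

fqgus

Each letter shifts forward by (position + 4), i.e. 4, 5, 6, … — the shift grows by one for each successive letter.
For blank: b+4=f, l+5=q, a+6=g, n+7=u, k+8=s.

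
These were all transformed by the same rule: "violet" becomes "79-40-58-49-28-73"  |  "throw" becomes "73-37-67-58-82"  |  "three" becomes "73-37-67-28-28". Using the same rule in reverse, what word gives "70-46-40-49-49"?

v(#22)→79 and i(#9)→40: differences scale by 3, so n = 3·pos + 13. With a=1..z=26, the number is 3·pos + 13.
Undoing it on 70-46-40-49-49: 70→(70−13)÷3=19=s, 46→(46−13)÷3=11=k, 40→(40−13)÷3=9=i, 49→(49−13)÷3=12=l, 49→(49−13)÷3=12=l.

skill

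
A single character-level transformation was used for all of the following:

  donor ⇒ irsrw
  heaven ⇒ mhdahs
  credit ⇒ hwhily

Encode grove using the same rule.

The shift depends on letter class: consonant d→i is +5, but vowel o→r is +3. Vowels shift forward by 3 and consonants shift forward by 5.
On grove: g(cons)+5=l, r(cons)+5=w, o(vowel)+3=r, v(cons)+5=a, e(vowel)+3=h.

lwrah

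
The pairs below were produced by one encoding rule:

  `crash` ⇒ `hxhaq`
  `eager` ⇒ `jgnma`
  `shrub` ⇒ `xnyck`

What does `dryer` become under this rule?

ixfma

In crash: c→h is +5, r→x is +6, a→h is +7, s→a is +8 — the shift increases by 1 each position. Each letter shifts forward by (position + 5), i.e. 5, 6, 7, … — the shift grows by one for each successive letter.
Applying it to dryer: d+5=i, r+6=x, y+7=f, e+8=m, r+9=a.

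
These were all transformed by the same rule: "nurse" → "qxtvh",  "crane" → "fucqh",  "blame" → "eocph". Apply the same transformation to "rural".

Shifts by position in nurse: pos 0: n→q (+3), pos 1: u→x (+3), pos 2: r→t (+2), pos 3: s→v (+3), pos 4: e→h (+3) — repeating every 3. The shifts repeat in a cycle of length 3: positions 0,1,… shift by +3, +3, +2, then the pattern repeats.
For rural: r+3=u, u+3=x, r+2=t, a+3=d, l+3=o.

uxtdo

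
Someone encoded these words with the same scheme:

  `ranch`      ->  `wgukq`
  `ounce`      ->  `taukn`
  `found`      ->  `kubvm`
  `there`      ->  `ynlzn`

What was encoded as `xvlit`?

speak

In ranch: r→w is +5, a→g is +6, n→u is +7, c→k is +8 — the shift increases by 1 each position. The shift increases by 1 at each position, starting from +5: 5, 6, 7, ….
Undoing it on xvlit: x−5=s, v−6=p, l−7=e, i−8=a, t−9=k.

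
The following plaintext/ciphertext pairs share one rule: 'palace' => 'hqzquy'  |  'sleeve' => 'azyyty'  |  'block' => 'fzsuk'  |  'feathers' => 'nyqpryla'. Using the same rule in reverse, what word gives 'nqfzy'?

Treating letters as 0–25, the rule is x ↦ 15x + 16 (mod 26).
Undoing it on nqfzy: n(13)→7·(13−16)≡5=f; q(16)→7·(16−16)≡0=a; f(5)→7·(5−16)≡1=b; z(25)→7·(25−16)≡11=l; y(24)→7·(24−16)≡4=e (all mod 26).

fable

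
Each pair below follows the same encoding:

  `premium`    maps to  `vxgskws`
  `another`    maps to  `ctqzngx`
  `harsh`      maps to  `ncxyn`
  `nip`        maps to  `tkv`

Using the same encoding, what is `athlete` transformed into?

cznrgzg

Two shifts are in play — +2 for a/e/i/o/u, +6 for every other letter.
For athlete: a(vowel)+2=c, t(cons)+6=z, h(cons)+6=n, l(cons)+6=r, e(vowel)+2=g, t(cons)+6=z, e(vowel)+2=g.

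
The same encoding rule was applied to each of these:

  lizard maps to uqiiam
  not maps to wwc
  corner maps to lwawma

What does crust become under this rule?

Vowels shift forward by 8 and consonants shift forward by 9.
Applying it to crust: c(cons)+9=l, r(cons)+9=a, u(vowel)+8=c, s(cons)+9=b, t(cons)+9=c.

lacbc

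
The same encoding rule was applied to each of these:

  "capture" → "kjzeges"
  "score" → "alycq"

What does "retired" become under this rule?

In capture: c→k is +8, a→j is +9, p→z is +10, t→e is +11 — the shift increases by 1 each position. Each letter shifts forward by (position + 8), i.e. 8, 9, 10, … — the shift grows by one for each successive letter.
Applying it to retired: r+8=z, e+9=n, t+10=d, i+11=t, r+12=d, e+13=r, d+14=r.

zndtdrr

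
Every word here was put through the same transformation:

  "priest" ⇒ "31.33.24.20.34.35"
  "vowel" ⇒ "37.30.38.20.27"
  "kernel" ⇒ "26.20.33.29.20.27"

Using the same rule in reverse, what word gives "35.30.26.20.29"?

token

p is letter #16 and maps to 31: an offset of 15. The number is (letter's place in the alphabet, a=1) + 15.
Undoing it on 35.30.26.20.29: 35→(35−15)÷1=20=t, 30→(30−15)÷1=15=o, 26→(26−15)÷1=11=k, 20→(20−15)÷1=5=e, 29→(29−15)÷1=14=n.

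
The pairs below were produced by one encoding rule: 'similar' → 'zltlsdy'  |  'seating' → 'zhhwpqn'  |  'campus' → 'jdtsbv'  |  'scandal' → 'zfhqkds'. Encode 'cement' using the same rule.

jhthuw

Shifts by position in similar: pos 0: s→z (+7), pos 1: i→l (+3), pos 2: m→t (+7), pos 3: i→l (+3) — repeating every 2. It's a Vigenère-style cipher with numeric key [7,3]: position i shifts by key[i mod 2].
Applying it to cement: c+7=j, e+3=h, m+7=t, e+3=h, n+7=u, t+3=w.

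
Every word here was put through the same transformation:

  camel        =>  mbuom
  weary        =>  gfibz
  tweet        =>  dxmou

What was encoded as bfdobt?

reveal

Shifts by position in camel: pos 0: c→m (+10), pos 1: a→b (+1), pos 2: m→u (+8), pos 3: e→o (+10), pos 4: l→m (+1) — repeating every 3. The shifts repeat in a cycle of length 3: positions 0,1,… shift by +10, +1, +8, then the pattern repeats.
Reversing it on bfdobt: b−10=r, f−1=e, d−8=v, o−10=e, b−1=a, t−8=l.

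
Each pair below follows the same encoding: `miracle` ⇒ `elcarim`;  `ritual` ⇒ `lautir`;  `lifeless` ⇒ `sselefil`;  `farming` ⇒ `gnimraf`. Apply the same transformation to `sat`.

The output letters match the input read backwards: miracle reversed is elcarim. The word is simply reversed.
For sat: reverse → tas.

tas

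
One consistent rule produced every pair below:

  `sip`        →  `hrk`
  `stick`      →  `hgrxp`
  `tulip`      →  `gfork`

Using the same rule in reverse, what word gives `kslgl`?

photo

Each pair mirrors across the alphabet (s↔h, i↔r, p↔k): positions sum to 25. This is the alphabet-reversal cipher (Atbash): a becomes z, b becomes y, etc.
Reversing it on kslgl: k↔p, s↔h, l↔o, g↔t, l↔o.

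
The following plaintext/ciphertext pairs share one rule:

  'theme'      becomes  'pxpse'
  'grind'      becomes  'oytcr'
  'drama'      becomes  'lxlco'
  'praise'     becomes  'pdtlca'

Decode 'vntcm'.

brick

The output letters match the input read backwards, each shifted +11: theme reversed is emeht. The word is reversed, then every letter is shifted forward by 11.
Decoding vntcm: shift back: v−11=k, n−11=c, t−11=i, c−11=r, m−11=b → kcirb; then reverse → brick.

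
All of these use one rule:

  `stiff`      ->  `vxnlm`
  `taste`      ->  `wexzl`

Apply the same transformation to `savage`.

Letter i (0-indexed) is shifted by i+3, so successive shifts are 3, 4, 5, ….
Applying it to savage: s+3=v, a+4=e, v+5=a, a+6=g, g+7=n, e+8=m.

veagnm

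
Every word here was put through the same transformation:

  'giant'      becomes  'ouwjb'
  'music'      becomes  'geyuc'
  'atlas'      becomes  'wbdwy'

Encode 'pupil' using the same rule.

pepud

Each letter's alphabet position (a=0..z=25) is mapped through 3·x+22 mod 26 — an affine cipher.
Applying it to pupil: p(15)→3·15+22≡15=p; u(20)→3·20+22≡4=e; p(15)→3·15+22≡15=p; i(8)→3·8+22≡20=u; l(11)→3·11+22≡3=d (all mod 26).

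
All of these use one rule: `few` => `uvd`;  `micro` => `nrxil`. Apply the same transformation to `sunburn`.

Each pair mirrors across the alphabet (f↔u, e↔v, w↔d): positions sum to 25. Each letter is replaced by its mirror in the alphabet: a↔z, b↔y, c↔x, and so on (the Atbash cipher).
For sunburn: s↔h, u↔f, n↔m, b↔y, u↔f, r↔i, n↔m.

hfmyfim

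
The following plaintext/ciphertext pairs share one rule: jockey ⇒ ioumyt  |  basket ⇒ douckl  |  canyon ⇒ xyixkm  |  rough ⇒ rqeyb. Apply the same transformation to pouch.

The output letters match the input read backwards, each shifted +10: jockey reversed is yekcoj. Read the word backwards and shift each letter +10.
Applying it to pouch: reverse → hcuop; then shift: h+10=r, c+10=m, u+10=e, o+10=y, p+10=z.

rmeyz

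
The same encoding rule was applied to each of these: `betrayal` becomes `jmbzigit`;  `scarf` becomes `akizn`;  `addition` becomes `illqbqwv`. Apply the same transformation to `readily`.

Every letter moves 8 places later in the alphabet, wrapping around z→a.
For readily: r+8=z, e+8=m, a+8=i, d+8=l, i+8=q, l+8=t, y+8=g.

zmilqtg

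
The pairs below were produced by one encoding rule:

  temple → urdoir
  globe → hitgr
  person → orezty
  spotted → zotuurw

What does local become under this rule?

itbli

t(19)→u(20) and e(4)→r(17) fit y≡21x+11 (mod 26); the inverse of 21 mod 26 is 5. This is an affine cipher: with a=0,…,z=25, each position x becomes (21x+11) mod 26.
On local: l(11)→21·11+11≡8=i; o(14)→21·14+11≡19=t; c(2)→21·2+11≡1=b; a(0)→21·0+11≡11=l; l(11)→21·11+11≡8=i (all mod 26).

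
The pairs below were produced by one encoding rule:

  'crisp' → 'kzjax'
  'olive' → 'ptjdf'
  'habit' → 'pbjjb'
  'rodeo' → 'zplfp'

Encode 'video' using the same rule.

The shift depends on letter class: consonant c→k is +8, but vowel i→j is +1. Two shifts are in play — +1 for a/e/i/o/u, +8 for every other letter.
Applying it to video: v(cons)+8=d, i(vowel)+1=j, d(cons)+8=l, e(vowel)+1=f, o(vowel)+1=p.

djlfp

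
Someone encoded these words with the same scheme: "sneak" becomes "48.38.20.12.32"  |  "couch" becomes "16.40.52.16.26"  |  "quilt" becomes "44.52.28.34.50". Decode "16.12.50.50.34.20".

The formula is n = 2×(alphabet index, a=1) + 10.
Decoding 16.12.50.50.34.20: 16→(16−10)÷2=3=c, 12→(12−10)÷2=1=a, 50→(50−10)÷2=20=t, 50→(50−10)÷2=20=t, 34→(34−10)÷2=12=l, 20→(20−10)÷2=5=e.

cattle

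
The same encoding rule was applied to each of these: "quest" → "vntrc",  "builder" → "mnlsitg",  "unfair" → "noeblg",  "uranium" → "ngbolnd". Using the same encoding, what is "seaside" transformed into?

Each letter's alphabet position (a=0..z=25) is mapped through 11·x+1 mod 26 — an affine cipher.
Applying it to seaside: s(18)→11·18+1≡17=r; e(4)→11·4+1≡19=t; a(0)→11·0+1≡1=b; s(18)→11·18+1≡17=r; i(8)→11·8+1≡11=l; d(3)→11·3+1≡8=i; e(4)→11·4+1≡19=t (all mod 26).

rtbrlit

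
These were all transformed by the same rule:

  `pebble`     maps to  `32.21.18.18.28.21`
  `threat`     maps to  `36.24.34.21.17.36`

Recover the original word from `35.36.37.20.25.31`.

Each letter is replaced by its alphabet position (a=1..z=26) + 16.
Reversing it on 35.36.37.20.25.31: 35→(35−16)÷1=19=s, 36→(36−16)÷1=20=t, 37→(37−16)÷1=21=u, 20→(20−16)÷1=4=d, 25→(25−16)÷1=9=i, 31→(31−16)÷1=15=o.

studio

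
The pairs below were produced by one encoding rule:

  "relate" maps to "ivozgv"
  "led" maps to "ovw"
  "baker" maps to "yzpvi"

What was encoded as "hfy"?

sub

Each pair mirrors across the alphabet (r↔i, e↔v, l↔o): positions sum to 25. Each letter is replaced by its mirror in the alphabet: a↔z, b↔y, c↔x, and so on (the Atbash cipher).
Decoding hfy: h↔s, f↔u, y↔b.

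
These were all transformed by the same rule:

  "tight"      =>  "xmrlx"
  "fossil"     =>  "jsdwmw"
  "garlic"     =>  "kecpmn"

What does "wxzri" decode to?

It's a Vigenère-style cipher with numeric key [4,4,11]: position i shifts by key[i mod 3].
Reversing it on wxzri: w−4=s, x−4=t, z−11=o, r−4=n, i−4=e.

stone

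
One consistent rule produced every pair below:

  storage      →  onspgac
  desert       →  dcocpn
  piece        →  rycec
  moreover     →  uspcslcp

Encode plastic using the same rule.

s(18)→o(14) and t(19)→n(13) fit y≡25x+6 (mod 26); the inverse of 25 mod 26 is 25. This is an affine cipher: with a=0,…,z=25, each position x becomes (25x+6) mod 26.
On plastic: p(15)→25·15+6≡17=r; l(11)→25·11+6≡21=v; a(0)→25·0+6≡6=g; s(18)→25·18+6≡14=o; t(19)→25·19+6≡13=n; i(8)→25·8+6≡24=y; c(2)→25·2+6≡4=e (all mod 26).

rvgonye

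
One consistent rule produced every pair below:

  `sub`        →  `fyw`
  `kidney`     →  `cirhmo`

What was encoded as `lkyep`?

laugh

The output letters match the input read backwards, each shifted +4: sub reversed is bus. The word is reversed, then every letter is shifted forward by 4.
Reversing it on lkyep: shift back: l−4=h, k−4=g, y−4=u, e−4=a, p−4=l → hgual; then reverse → laugh.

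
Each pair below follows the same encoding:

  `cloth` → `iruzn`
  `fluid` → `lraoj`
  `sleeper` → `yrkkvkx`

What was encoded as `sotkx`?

It's a constant shift of +6 (ROT6).
Reversing it on sotkx: s−6=m, o−6=i, t−6=n, k−6=e, x−6=r.

miner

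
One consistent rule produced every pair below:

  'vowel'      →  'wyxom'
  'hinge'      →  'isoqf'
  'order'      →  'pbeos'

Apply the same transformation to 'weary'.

xobbz

Shifts by position in vowel: pos 0: v→w (+1), pos 1: o→y (+10), pos 2: w→x (+1), pos 3: e→o (+10) — repeating every 2. The shifts repeat in a cycle of length 2: positions 0,1,… shift by +1, +10, then the pattern repeats.
On weary: w+1=x, e+10=o, a+1=b, r+10=b, y+1=z.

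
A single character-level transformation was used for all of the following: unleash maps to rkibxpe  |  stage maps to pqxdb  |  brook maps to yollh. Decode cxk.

fan

This is a Caesar cipher with shift 23.
Reversing it on cxk: c−23=f, x−23=a, k−23=n.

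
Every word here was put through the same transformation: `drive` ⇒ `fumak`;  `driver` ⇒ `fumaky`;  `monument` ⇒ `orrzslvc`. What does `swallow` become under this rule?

In drive: d→f is +2, r→u is +3, i→m is +4, v→a is +5 — the shift increases by 1 each position. Letter i (0-indexed) is shifted by i+2, so successive shifts are 2, 3, 4, ….
On swallow: s+2=u, w+3=z, a+4=e, l+5=q, l+6=r, o+7=v, w+8=e.

uzeqrve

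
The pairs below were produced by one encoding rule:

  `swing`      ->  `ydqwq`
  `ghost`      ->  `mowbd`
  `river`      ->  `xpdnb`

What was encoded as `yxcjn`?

squad

In swing: s→y is +6, w→d is +7, i→q is +8, n→w is +9 — the shift increases by 1 each position. The shift increases by 1 at each position, starting from +6: 6, 7, 8, ….
Undoing it on yxcjn: y−6=s, x−7=q, c−8=u, j−9=a, n−10=d.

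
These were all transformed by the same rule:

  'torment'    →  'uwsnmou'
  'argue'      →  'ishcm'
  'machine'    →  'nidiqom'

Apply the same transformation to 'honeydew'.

iwomzemx

The shift depends on letter class: consonant t→u is +1, but vowel o→w is +8. Vowels shift forward by 8 and consonants shift forward by 1.
Applying it to honeydew: h(cons)+1=i, o(vowel)+8=w, n(cons)+1=o, e(vowel)+8=m, y(cons)+1=z, d(cons)+1=e, e(vowel)+8=m, w(cons)+1=x.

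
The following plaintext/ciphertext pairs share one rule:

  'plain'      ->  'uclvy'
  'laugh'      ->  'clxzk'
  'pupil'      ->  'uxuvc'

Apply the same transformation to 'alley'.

lccdp

p(15)→u(20) and l(11)→c(2) fit y≡11x+11 (mod 26); the inverse of 11 mod 26 is 19. This is an affine cipher: with a=0,…,z=25, each position x becomes (11x+11) mod 26.
Applying it to alley: a(0)→11·0+11≡11=l; l(11)→11·11+11≡2=c; l(11)→11·11+11≡2=c; e(4)→11·4+11≡3=d; y(24)→11·24+11≡15=p (all mod 26).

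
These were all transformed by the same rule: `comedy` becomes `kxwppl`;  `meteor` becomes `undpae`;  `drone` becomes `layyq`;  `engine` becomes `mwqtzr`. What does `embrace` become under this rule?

mvlcmps

In comedy: c→k is +8, o→x is +9, m→w is +10, e→p is +11 — the shift increases by 1 each position. The shift increases by 1 at each position, starting from +8: 8, 9, 10, ….
Applying it to embrace: e+8=m, m+9=v, b+10=l, r+11=c, a+12=m, c+13=p, e+14=s.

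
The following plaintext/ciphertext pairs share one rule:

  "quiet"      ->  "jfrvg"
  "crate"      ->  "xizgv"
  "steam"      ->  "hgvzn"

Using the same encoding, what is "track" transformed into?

gizxp

This is the alphabet-reversal cipher (Atbash): a becomes z, b becomes y, etc.
Applying it to track: t↔g, r↔i, a↔z, c↔x, k↔p.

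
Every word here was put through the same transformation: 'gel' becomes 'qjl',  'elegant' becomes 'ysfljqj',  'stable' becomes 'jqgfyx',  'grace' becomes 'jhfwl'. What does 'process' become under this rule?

Read the word backwards and shift each letter +5.
For process: reverse → ssecorp; then shift: s+5=x, s+5=x, e+5=j, c+5=h, o+5=t, r+5=w, p+5=u.

xxjhtwu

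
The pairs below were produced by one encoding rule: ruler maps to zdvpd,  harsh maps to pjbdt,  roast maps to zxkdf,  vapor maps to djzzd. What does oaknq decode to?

In ruler: r→z is +8, u→d is +9, l→v is +10, e→p is +11 — the shift increases by 1 each position. Each letter shifts forward by (position + 8), i.e. 8, 9, 10, … — the shift grows by one for each successive letter.
Decoding oaknq: o−8=g, a−9=r, k−10=a, n−11=c, q−12=e.

grace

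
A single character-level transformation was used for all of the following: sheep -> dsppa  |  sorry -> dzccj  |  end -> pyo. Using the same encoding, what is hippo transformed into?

Compare letters: s→d is +11, h→s is +11, e→p is +11 — a constant shift. Every letter moves 11 places later in the alphabet, wrapping around z→a.
For hippo: h+11=s, i+11=t, p+11=a, p+11=a, o+11=z.

staaz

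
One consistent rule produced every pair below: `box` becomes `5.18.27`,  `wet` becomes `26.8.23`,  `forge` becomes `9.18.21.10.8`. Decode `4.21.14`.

b is letter #2 and maps to 5: an offset of 3. The number is (letter's place in the alphabet, a=1) + 3.
Decoding 4.21.14: 4→(4−3)÷1=1=a, 21→(21−3)÷1=18=r, 14→(14−3)÷1=11=k.

ark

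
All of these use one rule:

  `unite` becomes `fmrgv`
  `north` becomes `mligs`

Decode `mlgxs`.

notch

Each pair mirrors across the alphabet (u↔f, n↔m, i↔r): positions sum to 25. This is the alphabet-reversal cipher (Atbash): a becomes z, b becomes y, etc.
Undoing it on mlgxs: m↔n, l↔o, g↔t, x↔c, s↔h.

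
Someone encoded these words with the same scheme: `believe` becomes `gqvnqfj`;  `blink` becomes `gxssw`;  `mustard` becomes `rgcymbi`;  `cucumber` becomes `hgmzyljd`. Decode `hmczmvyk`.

casualty

Shifts by position in believe: pos 0: b→g (+5), pos 1: e→q (+12), pos 2: l→v (+10), pos 3: i→n (+5), pos 4: e→q (+12), pos 5: v→f (+10) — repeating every 3. It's a Vigenère-style cipher with numeric key [5,12,10]: position i shifts by key[i mod 3].
Decoding hmczmvyk: h−5=c, m−12=a, c−10=s, z−5=u, m−12=a, v−10=l, y−5=t, k−12=y.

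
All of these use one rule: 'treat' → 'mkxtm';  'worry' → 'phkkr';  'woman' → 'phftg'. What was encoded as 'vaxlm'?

Compare letters: t→m is +19, r→k is +19, e→x is +19 — a constant shift. This is a Caesar cipher with shift 19.
Decoding vaxlm: v−19=c, a−19=h, x−19=e, l−19=s, m−19=t.

chest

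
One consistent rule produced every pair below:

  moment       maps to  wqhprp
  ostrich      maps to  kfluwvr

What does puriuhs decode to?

perform

The output letters match the input read backwards, each shifted +3: moment reversed is tnemom. Read the word backwards and shift each letter +3.
Undoing it on puriuhs: shift back: p−3=m, u−3=r, r−3=o, i−3=f, u−3=r, h−3=e, s−3=p → mrofrep; then reverse → perform.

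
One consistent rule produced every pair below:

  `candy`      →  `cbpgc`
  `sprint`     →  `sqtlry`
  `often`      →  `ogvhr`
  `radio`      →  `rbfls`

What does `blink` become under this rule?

In candy: c→c is +0, a→b is +1, n→p is +2, d→g is +3 — the shift increases by 1 each position. Each letter shifts forward by its position index (0, 1, 2, …) — the shift grows by one for each successive letter.
On blink: b+0=b, l+1=m, i+2=k, n+3=q, k+4=o.

bmkqo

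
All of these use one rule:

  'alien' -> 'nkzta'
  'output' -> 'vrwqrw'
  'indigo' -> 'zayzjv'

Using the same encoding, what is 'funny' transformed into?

a(0)→n(13) and l(11)→k(10) fit y≡21x+13 (mod 26); the inverse of 21 mod 26 is 5. This is an affine cipher: with a=0,…,z=25, each position x becomes (21x+13) mod 26.
Applying it to funny: f(5)→21·5+13≡14=o; u(20)→21·20+13≡17=r; n(13)→21·13+13≡0=a; n(13)→21·13+13≡0=a; y(24)→21·24+13≡23=x (all mod 26).

oraax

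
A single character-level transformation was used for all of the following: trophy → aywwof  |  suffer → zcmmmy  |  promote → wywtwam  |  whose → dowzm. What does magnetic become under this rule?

tinumaqj

The shift depends on letter class: consonant t→a is +7, but vowel o→w is +8. Two shifts are in play — +8 for a/e/i/o/u, +7 for every other letter.
Applying it to magnetic: m(cons)+7=t, a(vowel)+8=i, g(cons)+7=n, n(cons)+7=u, e(vowel)+8=m, t(cons)+7=a, i(vowel)+8=q, c(cons)+7=j.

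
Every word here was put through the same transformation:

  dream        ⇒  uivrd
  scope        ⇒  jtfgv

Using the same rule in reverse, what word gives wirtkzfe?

This is a Caesar cipher with shift 17.
Undoing it on wirtkzfe: w−17=f, i−17=r, r−17=a, t−17=c, k−17=t, z−17=i, f−17=o, e−17=n.

fraction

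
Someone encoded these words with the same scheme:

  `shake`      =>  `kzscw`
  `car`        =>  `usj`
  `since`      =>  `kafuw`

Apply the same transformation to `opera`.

Compare letters: s→k is +18, h→z is +18, a→s is +18 — a constant shift. Each letter is shifted forward by 18 in the alphabet (a Caesar shift of +18).
On opera: o+18=g, p+18=h, e+18=w, r+18=j, a+18=s.

ghwjs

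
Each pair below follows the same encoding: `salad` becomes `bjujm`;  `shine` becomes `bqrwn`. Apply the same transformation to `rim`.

Compare letters: s→b is +9, a→j is +9, l→u is +9 — a constant shift. Every letter moves 9 places later in the alphabet, wrapping around z→a.
For rim: r+9=a, i+9=r, m+9=v.

arv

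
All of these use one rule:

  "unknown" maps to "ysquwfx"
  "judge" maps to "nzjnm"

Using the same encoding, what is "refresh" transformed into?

The shift increases by 1 at each position, starting from +4: 4, 5, 6, ….
For refresh: r+4=v, e+5=j, f+6=l, r+7=y, e+8=m, s+9=b, h+10=r.

vjlymbr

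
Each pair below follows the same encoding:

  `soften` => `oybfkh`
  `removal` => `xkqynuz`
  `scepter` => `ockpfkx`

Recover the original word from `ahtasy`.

s(18)→o(14) and o(14)→y(24) fit y≡17x+20 (mod 26); the inverse of 17 mod 26 is 23. This is an affine cipher: with a=0,…,z=25, each position x becomes (17x+20) mod 26.
Reversing it on ahtasy: a(0)→23·(0−20)≡8=i; h(7)→23·(7−20)≡13=n; t(19)→23·(19−20)≡3=d; a(0)→23·(0−20)≡8=i; s(18)→23·(18−20)≡6=g; y(24)→23·(24−20)≡14=o (all mod 26).

indigo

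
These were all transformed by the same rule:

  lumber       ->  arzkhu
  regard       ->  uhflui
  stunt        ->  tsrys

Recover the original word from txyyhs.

sonnet

Treating letters as 0–25, the rule is x ↦ 25x + 11 (mod 26).
Decoding txyyhs: t(19)→25·(19−11)≡18=s; x(23)→25·(23−11)≡14=o; y(24)→25·(24−11)≡13=n; y(24)→25·(24−11)≡13=n; h(7)→25·(7−11)≡4=e; s(18)→25·(18−11)≡19=t (all mod 26).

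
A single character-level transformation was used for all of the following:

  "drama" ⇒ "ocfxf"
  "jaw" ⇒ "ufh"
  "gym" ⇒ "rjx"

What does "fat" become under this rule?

qfe

The shift depends on letter class: consonant d→o is +11, but vowel a→f is +5. Two shifts are in play — +5 for a/e/i/o/u, +11 for every other letter.
On fat: f(cons)+11=q, a(vowel)+5=f, t(cons)+11=e.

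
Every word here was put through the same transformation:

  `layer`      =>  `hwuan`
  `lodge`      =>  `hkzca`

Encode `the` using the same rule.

pda

Each letter is shifted forward by 22 in the alphabet (a Caesar shift of +22).
Applying it to the: t+22=p, h+22=d, e+22=a.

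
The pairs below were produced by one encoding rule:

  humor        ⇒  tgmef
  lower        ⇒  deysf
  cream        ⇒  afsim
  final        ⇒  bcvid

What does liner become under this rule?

dcvsf

This is an affine cipher: with a=0,…,z=25, each position x becomes (9x+8) mod 26.
Applying it to liner: l(11)→9·11+8≡3=d; i(8)→9·8+8≡2=c; n(13)→9·13+8≡21=v; e(4)→9·4+8≡18=s; r(17)→9·17+8≡5=f (all mod 26).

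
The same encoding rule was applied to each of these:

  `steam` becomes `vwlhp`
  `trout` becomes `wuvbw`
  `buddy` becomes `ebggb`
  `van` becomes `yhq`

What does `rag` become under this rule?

The shift depends on letter class: consonant s→v is +3, but vowel e→l is +7. The rule splits by letter class: vowels +7, consonants +3.
Applying it to rag: r(cons)+3=u, a(vowel)+7=h, g(cons)+3=j.

uhj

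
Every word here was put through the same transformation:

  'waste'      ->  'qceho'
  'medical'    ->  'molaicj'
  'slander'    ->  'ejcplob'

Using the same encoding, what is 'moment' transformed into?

This is an affine cipher: with a=0,…,z=25, each position x becomes (3x+2) mod 26.
For moment: m(12)→3·12+2≡12=m; o(14)→3·14+2≡18=s; m(12)→3·12+2≡12=m; e(4)→3·4+2≡14=o; n(13)→3·13+2≡15=p; t(19)→3·19+2≡7=h (all mod 26).

msmoph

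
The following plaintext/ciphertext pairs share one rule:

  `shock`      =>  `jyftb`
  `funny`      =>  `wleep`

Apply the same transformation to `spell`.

jgvcc

This is a Caesar cipher with shift 17.
On spell: s+17=j, p+17=g, e+17=v, l+17=c, l+17=c.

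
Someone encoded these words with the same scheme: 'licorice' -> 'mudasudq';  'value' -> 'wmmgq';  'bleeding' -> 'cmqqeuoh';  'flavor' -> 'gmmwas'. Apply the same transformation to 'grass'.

The shift depends on letter class: consonant l→m is +1, but vowel i→u is +12. The rule splits by letter class: vowels +12, consonants +1.
For grass: g(cons)+1=h, r(cons)+1=s, a(vowel)+12=m, s(cons)+1=t, s(cons)+1=t.

hsmtt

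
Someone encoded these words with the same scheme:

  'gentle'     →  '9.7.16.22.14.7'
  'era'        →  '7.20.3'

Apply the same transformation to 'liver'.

g is letter #7 and maps to 9: an offset of 2. The number is (letter's place in the alphabet, a=1) + 2.
For liver: l=12→14, i=9→11, v=22→24, e=5→7, r=18→20.

14.11.24.7.20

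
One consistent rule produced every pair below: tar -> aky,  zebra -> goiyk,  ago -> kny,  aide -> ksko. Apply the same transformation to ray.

The shift depends on letter class: consonant t→a is +7, but vowel a→k is +10. Vowels shift forward by 10 and consonants shift forward by 7.
On ray: r(cons)+7=y, a(vowel)+10=k, y(cons)+7=f.

ykf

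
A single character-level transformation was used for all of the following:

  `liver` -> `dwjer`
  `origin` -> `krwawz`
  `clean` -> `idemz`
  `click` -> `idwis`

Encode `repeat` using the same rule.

revemn

l(11)→d(3) and i(8)→w(22) fit y≡11x+12 (mod 26); the inverse of 11 mod 26 is 19. Each letter's alphabet position (a=0..z=25) is mapped through 11·x+12 mod 26 — an affine cipher.
Applying it to repeat: r(17)→11·17+12≡17=r; e(4)→11·4+12≡4=e; p(15)→11·15+12≡21=v; e(4)→11·4+12≡4=e; a(0)→11·0+12≡12=m; t(19)→11·19+12≡13=n (all mod 26).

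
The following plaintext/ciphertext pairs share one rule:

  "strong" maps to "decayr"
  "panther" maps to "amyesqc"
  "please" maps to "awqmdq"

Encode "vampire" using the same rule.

The shift depends on letter class: consonant s→d is +11, but vowel o→a is +12. Vowels shift forward by 12 and consonants shift forward by 11.
On vampire: v(cons)+11=g, a(vowel)+12=m, m(cons)+11=x, p(cons)+11=a, i(vowel)+12=u, r(cons)+11=c, e(vowel)+12=q.

gmxaucq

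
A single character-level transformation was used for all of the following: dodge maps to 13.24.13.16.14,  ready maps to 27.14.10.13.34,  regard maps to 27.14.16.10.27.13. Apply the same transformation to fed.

15.14.13

d is letter #4 and maps to 13: an offset of 9. The number is (letter's place in the alphabet, a=1) + 9.
For fed: f=6→15, e=5→14, d=4→13.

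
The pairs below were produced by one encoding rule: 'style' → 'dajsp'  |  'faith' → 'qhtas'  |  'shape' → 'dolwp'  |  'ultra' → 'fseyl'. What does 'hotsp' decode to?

while

Shifts by position in style: pos 0: s→d (+11), pos 1: t→a (+7), pos 2: y→j (+11), pos 3: l→s (+7) — repeating every 2. The shifts repeat in a cycle of length 2: positions 0,1,… shift by +11, +7, then the pattern repeats.
Undoing it on hotsp: h−11=w, o−7=h, t−11=i, s−7=l, p−11=e.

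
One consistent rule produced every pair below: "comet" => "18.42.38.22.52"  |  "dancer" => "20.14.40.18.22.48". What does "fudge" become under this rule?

24.54.20.26.22

c(#3)→18 and o(#15)→42: differences scale by 2, so n = 2·pos + 12. The formula is n = 2×(alphabet index, a=1) + 12.
On fudge: f=6→24, u=21→54, d=4→20, g=7→26, e=5→22.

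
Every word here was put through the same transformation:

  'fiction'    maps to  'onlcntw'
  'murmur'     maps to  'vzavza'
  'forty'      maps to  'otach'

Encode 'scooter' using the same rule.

The shift depends on letter class: consonant f→o is +9, but vowel i→n is +5. Two shifts are in play — +5 for a/e/i/o/u, +9 for every other letter.
For scooter: s(cons)+9=b, c(cons)+9=l, o(vowel)+5=t, o(vowel)+5=t, t(cons)+9=c, e(vowel)+5=j, r(cons)+9=a.

blttcja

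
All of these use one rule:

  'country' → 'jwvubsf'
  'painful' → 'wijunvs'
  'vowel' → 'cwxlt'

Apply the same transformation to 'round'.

Shifts by position in country: pos 0: c→j (+7), pos 1: o→w (+8), pos 2: u→v (+1), pos 3: n→u (+7), pos 4: t→b (+8), pos 5: r→s (+1) — repeating every 3. It's a Vigenère-style cipher with numeric key [7,8,1]: position i shifts by key[i mod 3].
On round: r+7=y, o+8=w, u+1=v, n+7=u, d+8=l.

ywvul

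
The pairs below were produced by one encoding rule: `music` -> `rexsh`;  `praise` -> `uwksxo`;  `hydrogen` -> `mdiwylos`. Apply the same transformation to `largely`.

The shift depends on letter class: consonant m→r is +5, but vowel u→e is +10. Two shifts are in play — +10 for a/e/i/o/u, +5 for every other letter.
For largely: l(cons)+5=q, a(vowel)+10=k, r(cons)+5=w, g(cons)+5=l, e(vowel)+10=o, l(cons)+5=q, y(cons)+5=d.

qkwloqd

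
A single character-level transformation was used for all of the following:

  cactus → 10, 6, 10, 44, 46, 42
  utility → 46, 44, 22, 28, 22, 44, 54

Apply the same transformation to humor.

20, 46, 30, 34, 40

c(#3)→10 and a(#1)→6: differences scale by 2, so n = 2·pos + 4. The formula is n = 2×(alphabet index, a=1) + 4.
For humor: h=8→20, u=21→46, m=13→30, o=15→34, r=18→40.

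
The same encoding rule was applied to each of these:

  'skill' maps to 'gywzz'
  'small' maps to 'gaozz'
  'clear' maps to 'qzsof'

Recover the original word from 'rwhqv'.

ditch

Compare letters: s→g is +14, k→y is +14, i→w is +14 — a constant shift. Each letter is shifted forward by 14 in the alphabet (a Caesar shift of +14).
Decoding rwhqv: r−14=d, w−14=i, h−14=t, q−14=c, v−14=h.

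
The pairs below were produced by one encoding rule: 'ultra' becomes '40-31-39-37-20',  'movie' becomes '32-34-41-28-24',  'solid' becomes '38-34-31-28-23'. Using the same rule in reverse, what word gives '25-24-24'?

The number is (letter's place in the alphabet, a=1) + 19.
Undoing it on 25-24-24: 25→(25−19)÷1=6=f, 24→(24−19)÷1=5=e, 24→(24−19)÷1=5=e.

fee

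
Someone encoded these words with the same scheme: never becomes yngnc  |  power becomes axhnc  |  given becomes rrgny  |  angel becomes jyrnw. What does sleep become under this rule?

The shift depends on letter class: consonant n→y is +11, but vowel e→n is +9. The rule splits by letter class: vowels +9, consonants +11.
Applying it to sleep: s(cons)+11=d, l(cons)+11=w, e(vowel)+9=n, e(vowel)+9=n, p(cons)+11=a.

dwnna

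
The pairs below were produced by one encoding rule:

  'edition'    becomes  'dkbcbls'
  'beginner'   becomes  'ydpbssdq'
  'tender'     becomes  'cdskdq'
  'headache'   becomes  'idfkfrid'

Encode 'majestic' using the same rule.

zfudjcbr

e(4)→d(3) and d(3)→k(10) fit y≡19x+5 (mod 26); the inverse of 19 mod 26 is 11. Treating letters as 0–25, the rule is x ↦ 19x + 5 (mod 26).
On majestic: m(12)→19·12+5≡25=z; a(0)→19·0+5≡5=f; j(9)→19·9+5≡20=u; e(4)→19·4+5≡3=d; s(18)→19·18+5≡9=j; t(19)→19·19+5≡2=c; i(8)→19·8+5≡1=b; c(2)→19·2+5≡17=r (all mod 26).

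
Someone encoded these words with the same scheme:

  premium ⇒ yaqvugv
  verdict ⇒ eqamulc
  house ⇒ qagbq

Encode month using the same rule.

The shift depends on letter class: consonant p→y is +9, but vowel e→q is +12. The rule splits by letter class: vowels +12, consonants +9.
Applying it to month: m(cons)+9=v, o(vowel)+12=a, n(cons)+9=w, t(cons)+9=c, h(cons)+9=q.

vawcq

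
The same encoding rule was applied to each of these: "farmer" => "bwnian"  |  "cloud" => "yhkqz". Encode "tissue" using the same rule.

Compare letters: f→b is +22, a→w is +22, r→n is +22 — a constant shift. It's a constant shift of +22 (ROT22).
For tissue: t+22=p, i+22=e, s+22=o, s+22=o, u+22=q, e+22=a.

peooqa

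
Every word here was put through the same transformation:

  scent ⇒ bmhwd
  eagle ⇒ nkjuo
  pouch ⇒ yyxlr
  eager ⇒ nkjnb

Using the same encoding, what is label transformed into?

ukenv

The shifts repeat in a cycle of length 3: positions 0,1,… shift by +9, +10, +3, then the pattern repeats.
Applying it to label: l+9=u, a+10=k, b+3=e, e+9=n, l+10=v.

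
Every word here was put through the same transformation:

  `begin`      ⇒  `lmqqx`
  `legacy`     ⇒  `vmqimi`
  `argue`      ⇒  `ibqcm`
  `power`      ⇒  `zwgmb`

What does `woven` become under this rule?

The shift depends on letter class: consonant b→l is +10, but vowel e→m is +8. Two shifts are in play — +8 for a/e/i/o/u, +10 for every other letter.
For woven: w(cons)+10=g, o(vowel)+8=w, v(cons)+10=f, e(vowel)+8=m, n(cons)+10=x.

gwfmx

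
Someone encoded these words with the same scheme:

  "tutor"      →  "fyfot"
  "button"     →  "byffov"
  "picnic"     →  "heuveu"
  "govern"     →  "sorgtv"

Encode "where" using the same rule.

t(19)→f(5) and u(20)→y(24) fit y≡19x+8 (mod 26); the inverse of 19 mod 26 is 11. Each letter's alphabet position (a=0..z=25) is mapped through 19·x+8 mod 26 — an affine cipher.
Applying it to where: w(22)→19·22+8≡10=k; h(7)→19·7+8≡11=l; e(4)→19·4+8≡6=g; r(17)→19·17+8≡19=t; e(4)→19·4+8≡6=g (all mod 26).

klgtg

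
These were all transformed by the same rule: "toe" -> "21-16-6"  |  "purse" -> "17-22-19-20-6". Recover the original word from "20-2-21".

t is letter #20 and maps to 21: an offset of 1. The number is (letter's place in the alphabet, a=1) + 1.
Undoing it on 20-2-21: 20→(20−1)÷1=19=s, 2→(2−1)÷1=1=a, 21→(21−1)÷1=20=t.

sat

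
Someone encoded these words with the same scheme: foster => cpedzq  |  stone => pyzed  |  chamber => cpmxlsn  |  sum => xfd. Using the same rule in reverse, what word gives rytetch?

The output letters match the input read backwards, each shifted +11: foster reversed is retsof. The word is reversed, then every letter is shifted forward by 11.
Reversing it on rytetch: shift back: r−11=g, y−11=n, t−11=i, e−11=t, t−11=i, c−11=r, h−11=w → gnitirw; then reverse → writing.

writing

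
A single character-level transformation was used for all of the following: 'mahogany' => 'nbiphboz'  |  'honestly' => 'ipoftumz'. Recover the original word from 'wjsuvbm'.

virtual

This is a Caesar cipher with shift 1.
Undoing it on wjsuvbm: w−1=v, j−1=i, s−1=r, u−1=t, v−1=u, b−1=a, m−1=l.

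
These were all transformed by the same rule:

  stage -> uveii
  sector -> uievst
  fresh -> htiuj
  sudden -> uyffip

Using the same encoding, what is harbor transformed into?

The rule splits by letter class: vowels +4, consonants +2.
Applying it to harbor: h(cons)+2=j, a(vowel)+4=e, r(cons)+2=t, b(cons)+2=d, o(vowel)+4=s, r(cons)+2=t.

jetdst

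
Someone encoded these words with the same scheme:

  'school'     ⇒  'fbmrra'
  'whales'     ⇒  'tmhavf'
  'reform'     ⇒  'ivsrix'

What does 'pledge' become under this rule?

Treating letters as 0–25, the rule is x ↦ 23x + 7 (mod 26).
On pledge: p(15)→23·15+7≡14=o; l(11)→23·11+7≡0=a; e(4)→23·4+7≡21=v; d(3)→23·3+7≡24=y; g(6)→23·6+7≡15=p; e(4)→23·4+7≡21=v (all mod 26).

oavypv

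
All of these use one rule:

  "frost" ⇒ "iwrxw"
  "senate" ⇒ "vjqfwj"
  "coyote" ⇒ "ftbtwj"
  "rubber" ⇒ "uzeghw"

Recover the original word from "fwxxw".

crust

Shifts by position in frost: pos 0: f→i (+3), pos 1: r→w (+5), pos 2: o→r (+3), pos 3: s→x (+5) — repeating every 2. The shifts repeat in a cycle of length 2: positions 0,1,… shift by +3, +5, then the pattern repeats.
Decoding fwxxw: f−3=c, w−5=r, x−3=u, x−5=s, w−3=t.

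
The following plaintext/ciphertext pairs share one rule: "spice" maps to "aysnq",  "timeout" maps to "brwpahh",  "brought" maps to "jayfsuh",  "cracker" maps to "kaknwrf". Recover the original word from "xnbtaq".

The shift increases by 1 at each position, starting from +8: 8, 9, 10, ….
Decoding xnbtaq: x−8=p, n−9=e, b−10=r, t−11=i, a−12=o, q−13=d.

period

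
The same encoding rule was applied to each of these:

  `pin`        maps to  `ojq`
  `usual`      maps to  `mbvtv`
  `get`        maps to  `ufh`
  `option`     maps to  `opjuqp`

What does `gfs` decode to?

The output letters match the input read backwards, each shifted +1: pin reversed is nip. Read the word backwards and shift each letter +1.
Reversing it on gfs: shift back: g−1=f, f−1=e, s−1=r → fer; then reverse → ref.

ref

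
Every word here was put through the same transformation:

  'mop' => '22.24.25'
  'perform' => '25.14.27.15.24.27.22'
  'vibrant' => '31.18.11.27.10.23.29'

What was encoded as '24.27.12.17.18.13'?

m is letter #13 and maps to 22: an offset of 9. The number is (letter's place in the alphabet, a=1) + 9.
Reversing it on 24.27.12.17.18.13: 24→(24−9)÷1=15=o, 27→(27−9)÷1=18=r, 12→(12−9)÷1=3=c, 17→(17−9)÷1=8=h, 18→(18−9)÷1=9=i, 13→(13−9)÷1=4=d.

orchid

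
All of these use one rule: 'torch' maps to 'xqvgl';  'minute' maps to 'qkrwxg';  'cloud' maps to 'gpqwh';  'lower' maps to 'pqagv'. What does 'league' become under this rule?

Two shifts are in play — +2 for a/e/i/o/u, +4 for every other letter.
Applying it to league: l(cons)+4=p, e(vowel)+2=g, a(vowel)+2=c, g(cons)+4=k, u(vowel)+2=w, e(vowel)+2=g.

pgckwg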